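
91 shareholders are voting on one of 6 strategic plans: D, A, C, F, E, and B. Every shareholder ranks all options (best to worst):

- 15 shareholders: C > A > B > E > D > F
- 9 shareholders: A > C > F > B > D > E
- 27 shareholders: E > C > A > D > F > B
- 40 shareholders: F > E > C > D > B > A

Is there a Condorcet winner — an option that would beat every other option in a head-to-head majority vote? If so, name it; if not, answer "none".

Checking pairwise contests:
A beats D 51–40.
C beats A 82–9.
E beats C 67–24.
A beats F 51–40.
F beats E 49–42.
D beats B 67–24.
Every option loses at least one head-to-head, so there is no Condorcet winner.

none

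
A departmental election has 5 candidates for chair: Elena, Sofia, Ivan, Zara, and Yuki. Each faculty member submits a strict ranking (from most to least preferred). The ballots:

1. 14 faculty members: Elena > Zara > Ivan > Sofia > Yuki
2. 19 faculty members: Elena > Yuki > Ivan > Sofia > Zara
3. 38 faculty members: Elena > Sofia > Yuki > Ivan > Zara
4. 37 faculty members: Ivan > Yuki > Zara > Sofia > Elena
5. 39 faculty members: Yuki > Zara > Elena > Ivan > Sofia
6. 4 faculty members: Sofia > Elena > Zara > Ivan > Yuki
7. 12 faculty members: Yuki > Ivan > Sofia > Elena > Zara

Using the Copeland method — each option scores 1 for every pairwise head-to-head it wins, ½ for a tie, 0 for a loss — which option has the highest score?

Elena: beats Sofia, Ivan, and Zara; loses to Yuki → score 3.
Sofia: loses to Elena, Ivan, Zara, and Yuki → score 0.
Ivan: beats Sofia and Zara; loses to Elena and Yuki → score 2.
Zara: beats Sofia; loses to Elena, Ivan, and Yuki → score 1.
Yuki: beats Elena, Sofia, Ivan, and Zara → score 4.
Yuki has the best pairwise record.

Yuki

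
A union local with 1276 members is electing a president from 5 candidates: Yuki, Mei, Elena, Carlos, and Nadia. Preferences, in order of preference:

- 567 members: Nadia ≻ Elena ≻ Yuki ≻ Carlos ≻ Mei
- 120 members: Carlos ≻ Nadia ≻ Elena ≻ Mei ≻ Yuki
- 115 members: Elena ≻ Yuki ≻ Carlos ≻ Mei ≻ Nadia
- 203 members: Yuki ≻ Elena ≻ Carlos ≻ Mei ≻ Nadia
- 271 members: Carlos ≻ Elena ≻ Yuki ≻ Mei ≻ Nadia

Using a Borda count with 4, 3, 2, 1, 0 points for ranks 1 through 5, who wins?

Elena

Yuki: 567·2 + 120·0 + 115·3 + 203·4 + 271·2 = 2833
Mei: 567·0 + 120·1 + 115·1 + 203·1 + 271·1 = 709
Elena: 567·3 + 120·2 + 115·4 + 203·3 + 271·3 = 3823
Carlos: 567·1 + 120·4 + 115·2 + 203·2 + 271·4 = 2767
Nadia: 567·4 + 120·3 + 115·0 + 203·0 + 271·0 = 2628
Elena has the highest Borda score (3823).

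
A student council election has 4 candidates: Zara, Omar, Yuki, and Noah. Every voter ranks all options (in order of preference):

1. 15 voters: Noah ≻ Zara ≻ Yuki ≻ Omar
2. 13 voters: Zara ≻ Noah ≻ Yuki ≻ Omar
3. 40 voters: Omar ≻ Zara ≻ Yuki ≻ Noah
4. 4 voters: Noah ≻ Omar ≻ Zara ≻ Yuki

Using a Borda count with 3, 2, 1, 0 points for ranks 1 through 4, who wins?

Zara: 15·2 + 13·3 + 40·2 + 4·1 = 153
Omar: 15·0 + 13·0 + 40·3 + 4·2 = 128
Yuki: 15·1 + 13·1 + 40·1 + 4·0 = 68
Noah: 15·3 + 13·2 + 40·0 + 4·3 = 83
Zara has the highest Borda score (153).

Zara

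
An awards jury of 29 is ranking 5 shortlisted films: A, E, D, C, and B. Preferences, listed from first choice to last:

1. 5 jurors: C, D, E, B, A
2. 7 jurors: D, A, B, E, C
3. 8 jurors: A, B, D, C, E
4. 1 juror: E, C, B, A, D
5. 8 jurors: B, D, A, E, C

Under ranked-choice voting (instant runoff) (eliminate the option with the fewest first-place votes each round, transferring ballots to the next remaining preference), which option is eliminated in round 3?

Round 1: A 8, E 1, D 7, C 5, B 8. Eliminate E.
Round 2: A 8, D 7, C 6, B 8. Eliminate C.
Round 3: A 8, D 12, B 9. Eliminate A.

A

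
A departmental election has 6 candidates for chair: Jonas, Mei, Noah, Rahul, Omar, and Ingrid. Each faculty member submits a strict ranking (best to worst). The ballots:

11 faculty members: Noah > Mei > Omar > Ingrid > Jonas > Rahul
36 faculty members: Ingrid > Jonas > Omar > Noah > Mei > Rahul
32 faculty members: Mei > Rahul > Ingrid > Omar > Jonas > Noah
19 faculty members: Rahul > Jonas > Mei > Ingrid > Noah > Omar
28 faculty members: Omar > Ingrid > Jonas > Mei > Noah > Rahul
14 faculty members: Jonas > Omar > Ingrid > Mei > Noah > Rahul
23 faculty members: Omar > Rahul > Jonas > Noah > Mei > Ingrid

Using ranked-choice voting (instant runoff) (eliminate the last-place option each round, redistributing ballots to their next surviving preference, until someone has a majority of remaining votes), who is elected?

Omar

Round 1: Jonas 14, Mei 32, Noah 11, Rahul 19, Omar 51, Ingrid 36. Eliminate Noah.
Round 2: Jonas 14, Mei 43, Rahul 19, Omar 51, Ingrid 36. Eliminate Jonas.
Round 3: Mei 43, Rahul 19, Omar 65, Ingrid 36. Eliminate Rahul.
Round 4: Mei 62, Omar 65, Ingrid 36. Eliminate Ingrid.
Round 5: Mei 62, Omar 101. Omar has a majority.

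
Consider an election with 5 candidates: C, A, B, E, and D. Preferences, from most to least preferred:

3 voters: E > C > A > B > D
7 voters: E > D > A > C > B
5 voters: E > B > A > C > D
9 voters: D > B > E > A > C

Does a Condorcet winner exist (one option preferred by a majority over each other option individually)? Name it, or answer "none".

E vs C: 24–0 for E.
E vs A: 24–0 for E.
E vs B: 15–9 for E.
E vs D: 15–9 for E.
E beats every other option head-to-head.

E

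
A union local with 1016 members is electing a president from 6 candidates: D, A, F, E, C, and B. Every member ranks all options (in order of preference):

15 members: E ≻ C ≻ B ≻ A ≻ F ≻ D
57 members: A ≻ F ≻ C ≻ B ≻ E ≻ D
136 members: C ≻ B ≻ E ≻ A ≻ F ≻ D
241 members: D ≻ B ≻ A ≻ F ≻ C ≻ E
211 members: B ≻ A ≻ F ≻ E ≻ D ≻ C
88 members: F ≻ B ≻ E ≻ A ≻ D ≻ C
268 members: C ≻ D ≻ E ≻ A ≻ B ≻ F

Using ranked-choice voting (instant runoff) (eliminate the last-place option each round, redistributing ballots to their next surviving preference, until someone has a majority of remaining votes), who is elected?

B

Round 1: D 241, A 57, F 88, E 15, C 404, B 211. Eliminate E.
Round 2: D 241, A 57, F 88, C 419, B 211. Eliminate A.
Round 3: D 241, F 145, C 419, B 211. Eliminate F.
Round 4: D 241, C 476, B 299. Eliminate D.
Round 5: C 476, B 540. B has a majority.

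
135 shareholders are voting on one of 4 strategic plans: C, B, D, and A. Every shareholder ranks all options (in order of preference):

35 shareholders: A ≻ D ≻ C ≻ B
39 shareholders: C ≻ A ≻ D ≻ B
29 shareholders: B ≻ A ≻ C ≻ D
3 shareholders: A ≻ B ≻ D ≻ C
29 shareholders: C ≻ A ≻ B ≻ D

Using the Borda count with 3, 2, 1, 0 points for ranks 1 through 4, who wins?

A

C: 35·1 + 39·3 + 29·1 + 3·0 + 29·3 = 268
B: 35·0 + 39·0 + 29·3 + 3·2 + 29·1 = 122
D: 35·2 + 39·1 + 29·0 + 3·1 + 29·0 = 112
A: 35·3 + 39·2 + 29·2 + 3·3 + 29·2 = 308
A has the highest Borda score (308).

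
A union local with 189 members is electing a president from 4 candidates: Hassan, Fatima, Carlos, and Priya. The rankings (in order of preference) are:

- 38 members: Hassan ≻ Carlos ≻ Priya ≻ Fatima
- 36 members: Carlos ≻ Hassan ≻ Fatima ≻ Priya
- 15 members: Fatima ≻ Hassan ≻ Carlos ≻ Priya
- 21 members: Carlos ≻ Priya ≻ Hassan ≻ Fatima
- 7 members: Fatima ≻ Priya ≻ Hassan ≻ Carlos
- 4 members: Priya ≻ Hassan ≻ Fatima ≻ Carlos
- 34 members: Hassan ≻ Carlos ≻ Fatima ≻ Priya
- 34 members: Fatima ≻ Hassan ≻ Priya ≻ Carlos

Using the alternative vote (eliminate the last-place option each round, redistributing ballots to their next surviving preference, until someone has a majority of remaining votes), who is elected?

Hassan

Round 1: Hassan 72, Fatima 56, Carlos 57, Priya 4. Eliminate Priya.
Round 2: Hassan 76, Fatima 56, Carlos 57. Eliminate Fatima.
Round 3: Hassan 132, Carlos 57. Hassan has a majority.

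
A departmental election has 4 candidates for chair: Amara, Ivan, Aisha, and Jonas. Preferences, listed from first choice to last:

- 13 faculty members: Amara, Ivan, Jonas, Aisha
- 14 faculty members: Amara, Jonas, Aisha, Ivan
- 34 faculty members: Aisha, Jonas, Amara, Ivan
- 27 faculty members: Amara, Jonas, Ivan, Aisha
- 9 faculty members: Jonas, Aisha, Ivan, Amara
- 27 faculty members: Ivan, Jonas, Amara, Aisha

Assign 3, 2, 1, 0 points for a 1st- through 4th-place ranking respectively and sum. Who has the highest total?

Jonas

Amara: 13·3 + 14·3 + 34·1 + 27·3 + 9·0 + 27·1 = 223
Ivan: 13·2 + 14·0 + 34·0 + 27·1 + 9·1 + 27·3 = 143
Aisha: 13·0 + 14·1 + 34·3 + 27·0 + 9·2 + 27·0 = 134
Jonas: 13·1 + 14·2 + 34·2 + 27·2 + 9·3 + 27·2 = 244
Jonas has the highest Borda score (244).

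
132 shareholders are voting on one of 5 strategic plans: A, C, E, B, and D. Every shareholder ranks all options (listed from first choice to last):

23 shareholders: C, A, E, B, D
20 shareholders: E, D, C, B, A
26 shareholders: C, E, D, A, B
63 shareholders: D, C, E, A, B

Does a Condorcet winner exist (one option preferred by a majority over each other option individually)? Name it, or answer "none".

Checking pairwise contests:
C beats A 132–0.
D beats C 83–49.
C beats E 112–20.
A beats B 112–20.
E beats D 69–63.
Every option loses at least one head-to-head, so there is no Condorcet winner.

none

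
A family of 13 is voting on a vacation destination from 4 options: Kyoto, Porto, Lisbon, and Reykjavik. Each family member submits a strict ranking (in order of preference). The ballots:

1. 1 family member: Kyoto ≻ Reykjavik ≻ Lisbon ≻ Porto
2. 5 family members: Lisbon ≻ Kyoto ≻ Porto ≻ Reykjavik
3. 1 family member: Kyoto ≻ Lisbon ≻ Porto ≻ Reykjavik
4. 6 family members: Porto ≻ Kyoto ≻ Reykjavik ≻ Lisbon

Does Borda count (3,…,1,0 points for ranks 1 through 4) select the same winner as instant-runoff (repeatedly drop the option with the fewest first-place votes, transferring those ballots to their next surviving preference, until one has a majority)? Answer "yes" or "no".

Borda — scores: Kyoto 28, Porto 24, Lisbon 18, Reykjavik 8. Winner: Kyoto.
Instant-runoff — R1 Kyoto 2, Porto 6, Lisbon 5, Reykjavik 0 (Reykjavik out); R2 Kyoto 2, Porto 6, Lisbon 5 (Kyoto out); R3 Porto 6, Lisbon 7 (Lisbon winner). Winner: Lisbon.
The two methods disagree.

no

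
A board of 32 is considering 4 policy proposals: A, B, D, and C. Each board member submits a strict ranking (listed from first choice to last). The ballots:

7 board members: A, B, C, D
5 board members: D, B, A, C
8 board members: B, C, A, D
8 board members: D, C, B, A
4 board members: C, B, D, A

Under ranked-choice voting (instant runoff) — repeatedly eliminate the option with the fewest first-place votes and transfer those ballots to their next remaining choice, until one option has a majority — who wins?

B

Round 1: A 7, B 8, D 13, C 4. Eliminate C.
Round 2: A 7, B 12, D 13. Eliminate A.
Round 3: B 19, D 13. B has a majority.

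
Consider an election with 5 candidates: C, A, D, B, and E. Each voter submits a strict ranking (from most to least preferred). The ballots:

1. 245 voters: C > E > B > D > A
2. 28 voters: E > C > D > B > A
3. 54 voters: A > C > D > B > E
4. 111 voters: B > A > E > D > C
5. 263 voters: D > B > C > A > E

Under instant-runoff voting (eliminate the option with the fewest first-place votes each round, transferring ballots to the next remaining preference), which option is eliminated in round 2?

Round 1: C 245, A 54, D 263, B 111, E 28. Eliminate E.
Round 2: C 273, A 54, D 263, B 111. Eliminate A.

A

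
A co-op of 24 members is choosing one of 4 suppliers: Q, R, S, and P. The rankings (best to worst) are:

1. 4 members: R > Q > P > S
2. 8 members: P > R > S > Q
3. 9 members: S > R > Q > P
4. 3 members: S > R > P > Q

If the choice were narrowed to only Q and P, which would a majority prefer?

Q

Voters preferring Q to P: 13; preferring P to Q: 11.
Q wins the head-to-head.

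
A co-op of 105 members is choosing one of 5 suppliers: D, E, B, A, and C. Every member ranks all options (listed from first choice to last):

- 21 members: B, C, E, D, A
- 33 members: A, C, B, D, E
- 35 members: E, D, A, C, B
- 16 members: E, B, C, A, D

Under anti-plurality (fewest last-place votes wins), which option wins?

Last-place votes: D 16, E 33, B 35, A 21, C 0.
C is ranked last by the fewest voters, so C wins.

C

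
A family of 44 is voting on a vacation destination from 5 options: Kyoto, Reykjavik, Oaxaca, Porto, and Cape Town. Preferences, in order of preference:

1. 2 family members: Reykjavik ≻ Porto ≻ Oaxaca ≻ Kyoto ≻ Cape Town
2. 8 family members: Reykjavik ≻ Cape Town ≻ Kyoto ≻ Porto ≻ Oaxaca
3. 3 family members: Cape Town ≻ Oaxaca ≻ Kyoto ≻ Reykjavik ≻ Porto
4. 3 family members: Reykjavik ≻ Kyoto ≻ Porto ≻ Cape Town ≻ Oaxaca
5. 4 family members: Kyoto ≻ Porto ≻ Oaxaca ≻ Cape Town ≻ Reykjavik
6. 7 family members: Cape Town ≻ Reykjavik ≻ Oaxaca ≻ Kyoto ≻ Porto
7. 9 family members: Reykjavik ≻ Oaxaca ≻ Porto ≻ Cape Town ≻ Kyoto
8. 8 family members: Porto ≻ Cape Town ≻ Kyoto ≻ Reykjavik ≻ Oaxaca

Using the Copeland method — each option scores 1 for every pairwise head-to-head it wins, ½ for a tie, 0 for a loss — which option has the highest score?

Kyoto: beats Oaxaca and Porto; loses to Reykjavik and Cape Town → score 2.
Reykjavik: beats Kyoto, Oaxaca, and Porto; ties Cape Town → score 3.5.
Oaxaca: loses to Kyoto, Reykjavik, Porto, and Cape Town → score 0.
Porto: beats Oaxaca and Cape Town; loses to Kyoto and Reykjavik → score 2.
Cape Town: beats Kyoto and Oaxaca; ties Reykjavik; loses to Porto → score 2.5.
Reykjavik has the best pairwise record.

Reykjavik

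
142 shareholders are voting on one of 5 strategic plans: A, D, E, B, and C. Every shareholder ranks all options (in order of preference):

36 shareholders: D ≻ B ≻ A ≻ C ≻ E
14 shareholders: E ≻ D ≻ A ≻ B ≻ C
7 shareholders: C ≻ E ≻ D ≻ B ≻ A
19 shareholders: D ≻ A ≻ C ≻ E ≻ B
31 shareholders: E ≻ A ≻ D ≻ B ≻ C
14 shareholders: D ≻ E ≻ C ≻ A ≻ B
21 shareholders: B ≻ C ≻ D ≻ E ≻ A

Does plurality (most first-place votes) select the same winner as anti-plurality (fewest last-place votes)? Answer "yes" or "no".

Plurality — first-place votes: A 0, D 69, E 45, B 21, C 7. Winner: D.
Anti-plurality — last-place votes: A 28, D 0, E 36, B 33, C 45. Winner: D.
The two methods agree.

yes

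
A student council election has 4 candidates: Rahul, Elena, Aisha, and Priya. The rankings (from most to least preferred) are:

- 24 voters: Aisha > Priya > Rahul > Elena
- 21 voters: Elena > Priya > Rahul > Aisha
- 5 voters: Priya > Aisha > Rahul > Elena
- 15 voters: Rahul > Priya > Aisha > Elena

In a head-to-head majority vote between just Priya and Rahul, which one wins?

Priya

Voters preferring Priya to Rahul: 50; preferring Rahul to Priya: 15.
Priya wins the head-to-head.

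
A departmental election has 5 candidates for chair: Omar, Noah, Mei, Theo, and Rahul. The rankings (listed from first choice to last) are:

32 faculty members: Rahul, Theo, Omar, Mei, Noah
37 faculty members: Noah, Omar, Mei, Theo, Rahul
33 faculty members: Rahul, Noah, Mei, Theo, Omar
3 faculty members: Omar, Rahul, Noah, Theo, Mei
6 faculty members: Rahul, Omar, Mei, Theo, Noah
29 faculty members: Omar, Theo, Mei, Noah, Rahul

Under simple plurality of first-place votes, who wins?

First-place votes: Omar 32, Noah 37, Mei 0, Theo 0, Rahul 71.
Rahul has the most first-place votes.

Rahul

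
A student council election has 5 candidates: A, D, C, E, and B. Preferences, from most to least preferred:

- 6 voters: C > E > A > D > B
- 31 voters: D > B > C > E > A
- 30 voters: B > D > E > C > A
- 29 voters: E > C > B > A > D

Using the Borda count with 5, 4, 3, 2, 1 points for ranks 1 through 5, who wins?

B

A: 6·3 + 31·1 + 30·1 + 29·2 = 137
D: 6·2 + 31·5 + 30·4 + 29·1 = 316
C: 6·5 + 31·3 + 30·2 + 29·4 = 299
E: 6·4 + 31·2 + 30·3 + 29·5 = 321
B: 6·1 + 31·4 + 30·5 + 29·3 = 367
B has the highest Borda score (367).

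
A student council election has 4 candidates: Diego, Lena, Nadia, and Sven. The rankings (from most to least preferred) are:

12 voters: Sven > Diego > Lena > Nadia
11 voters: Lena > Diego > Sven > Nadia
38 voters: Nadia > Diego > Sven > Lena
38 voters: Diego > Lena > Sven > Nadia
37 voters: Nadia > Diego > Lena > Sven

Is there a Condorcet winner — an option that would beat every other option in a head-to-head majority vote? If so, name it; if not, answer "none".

Nadia vs Diego: 75–61 for Nadia.
Nadia vs Lena: 75–61 for Nadia.
Nadia vs Sven: 75–61 for Nadia.
Nadia beats every other option head-to-head.

Nadia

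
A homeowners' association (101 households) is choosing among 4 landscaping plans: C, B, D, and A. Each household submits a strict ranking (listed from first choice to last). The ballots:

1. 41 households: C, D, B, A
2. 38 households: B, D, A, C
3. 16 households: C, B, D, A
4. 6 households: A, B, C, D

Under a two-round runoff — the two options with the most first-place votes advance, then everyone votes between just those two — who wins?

Round 1 first-place votes: C 57, B 38, D 0, A 6.
C and B advance.
Runoff: C is preferred to B by 57 voters; B by 44.
C wins the runoff.

C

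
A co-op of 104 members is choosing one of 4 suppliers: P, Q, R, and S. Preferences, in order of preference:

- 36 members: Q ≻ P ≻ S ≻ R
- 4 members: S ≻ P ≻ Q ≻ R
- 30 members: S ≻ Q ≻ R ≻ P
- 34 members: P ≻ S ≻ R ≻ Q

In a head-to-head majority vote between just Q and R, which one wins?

Q

Voters preferring Q to R: 70; preferring R to Q: 34.
Q wins the head-to-head.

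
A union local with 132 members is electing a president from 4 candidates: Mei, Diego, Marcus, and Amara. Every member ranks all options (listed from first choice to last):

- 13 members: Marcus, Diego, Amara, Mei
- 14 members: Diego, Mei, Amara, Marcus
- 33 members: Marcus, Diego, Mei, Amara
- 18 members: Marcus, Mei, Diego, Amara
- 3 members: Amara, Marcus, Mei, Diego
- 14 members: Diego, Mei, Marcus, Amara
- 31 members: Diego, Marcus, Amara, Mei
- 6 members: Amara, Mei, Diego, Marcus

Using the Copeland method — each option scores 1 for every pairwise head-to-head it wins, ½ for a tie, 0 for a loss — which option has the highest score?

Mei: beats Amara; loses to Diego and Marcus → score 1.
Diego: beats Mei and Amara; loses to Marcus → score 2.
Marcus: beats Mei, Diego, and Amara → score 3.
Amara: loses to Mei, Diego, and Marcus → score 0.
Marcus has the best pairwise record.

Marcus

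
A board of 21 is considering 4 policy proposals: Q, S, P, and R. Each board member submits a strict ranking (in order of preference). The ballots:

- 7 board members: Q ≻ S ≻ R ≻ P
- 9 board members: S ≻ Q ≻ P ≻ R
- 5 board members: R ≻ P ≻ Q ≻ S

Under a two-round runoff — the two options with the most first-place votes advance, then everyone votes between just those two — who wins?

Q

Round 1 first-place votes: Q 7, S 9, P 0, R 5.
S and Q advance.
Runoff: S is preferred to Q by 9 voters; Q by 12.
Q wins the runoff.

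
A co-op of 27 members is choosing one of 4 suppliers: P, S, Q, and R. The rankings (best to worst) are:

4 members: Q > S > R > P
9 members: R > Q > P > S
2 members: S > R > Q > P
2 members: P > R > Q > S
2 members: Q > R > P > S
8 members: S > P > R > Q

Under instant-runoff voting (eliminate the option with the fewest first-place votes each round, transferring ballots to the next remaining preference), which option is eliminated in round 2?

Q

Round 1: P 2, S 10, Q 6, R 9. Eliminate P.
Round 2: S 10, Q 6, R 11. Eliminate Q.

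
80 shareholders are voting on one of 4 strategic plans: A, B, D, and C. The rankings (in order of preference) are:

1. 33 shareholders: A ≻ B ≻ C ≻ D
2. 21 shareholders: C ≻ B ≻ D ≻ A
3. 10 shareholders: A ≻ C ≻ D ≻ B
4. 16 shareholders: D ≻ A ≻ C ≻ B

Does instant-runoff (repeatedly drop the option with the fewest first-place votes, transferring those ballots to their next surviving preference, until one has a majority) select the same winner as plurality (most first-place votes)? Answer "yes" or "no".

yes

Instant-runoff — R1 A 43, B 0, D 16, C 21 (A winner). Winner: A.
Plurality — first-place votes: A 43, B 0, D 16, C 21. Winner: A.
The two methods agree.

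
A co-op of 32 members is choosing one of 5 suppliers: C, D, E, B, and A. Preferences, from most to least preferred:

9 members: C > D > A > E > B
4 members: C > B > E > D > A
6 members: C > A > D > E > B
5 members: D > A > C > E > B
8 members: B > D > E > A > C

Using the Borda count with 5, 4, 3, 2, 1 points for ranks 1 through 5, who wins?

D

C: 9·5 + 4·5 + 6·5 + 5·3 + 8·1 = 118
D: 9·4 + 4·2 + 6·3 + 5·5 + 8·4 = 119
E: 9·2 + 4·3 + 6·2 + 5·2 + 8·3 = 76
B: 9·1 + 4·4 + 6·1 + 5·1 + 8·5 = 76
A: 9·3 + 4·1 + 6·4 + 5·4 + 8·2 = 91
D has the highest Borda score (119).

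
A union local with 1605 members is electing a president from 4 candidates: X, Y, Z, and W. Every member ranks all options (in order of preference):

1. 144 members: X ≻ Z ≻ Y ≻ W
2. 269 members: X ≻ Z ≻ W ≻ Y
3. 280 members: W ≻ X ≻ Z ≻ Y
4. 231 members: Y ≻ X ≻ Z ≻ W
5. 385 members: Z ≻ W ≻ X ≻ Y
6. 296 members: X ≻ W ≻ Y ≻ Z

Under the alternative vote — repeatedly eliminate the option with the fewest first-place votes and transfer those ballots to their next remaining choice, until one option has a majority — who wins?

Round 1: X 709, Y 231, Z 385, W 280. Eliminate Y.
Round 2: X 940, Z 385, W 280. X has a majority.

X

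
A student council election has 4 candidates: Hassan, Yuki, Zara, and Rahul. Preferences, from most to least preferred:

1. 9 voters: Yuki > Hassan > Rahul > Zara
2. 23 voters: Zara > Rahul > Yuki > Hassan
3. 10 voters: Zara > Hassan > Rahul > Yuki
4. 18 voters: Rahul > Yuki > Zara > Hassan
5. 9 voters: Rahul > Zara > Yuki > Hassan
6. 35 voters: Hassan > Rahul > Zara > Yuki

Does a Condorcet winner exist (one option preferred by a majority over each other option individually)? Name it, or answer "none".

none

Checking pairwise contests:
Yuki beats Hassan 59–45.
Zara beats Yuki 77–27.
Rahul beats Zara 71–33.
Hassan beats Rahul 54–50.
Every option loses at least one head-to-head, so there is no Condorcet winner.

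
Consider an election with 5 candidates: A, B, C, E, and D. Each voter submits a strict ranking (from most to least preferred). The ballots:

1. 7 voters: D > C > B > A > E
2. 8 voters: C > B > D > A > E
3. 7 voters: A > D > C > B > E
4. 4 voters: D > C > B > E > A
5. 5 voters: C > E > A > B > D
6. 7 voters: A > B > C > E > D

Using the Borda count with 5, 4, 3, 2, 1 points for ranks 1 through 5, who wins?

C

A: 7·2 + 8·2 + 7·5 + 4·1 + 5·3 + 7·5 = 119
B: 7·3 + 8·4 + 7·2 + 4·3 + 5·2 + 7·4 = 117
C: 7·4 + 8·5 + 7·3 + 4·4 + 5·5 + 7·3 = 151
E: 7·1 + 8·1 + 7·1 + 4·2 + 5·4 + 7·2 = 64
D: 7·5 + 8·3 + 7·4 + 4·5 + 5·1 + 7·1 = 119
C has the highest Borda score (151).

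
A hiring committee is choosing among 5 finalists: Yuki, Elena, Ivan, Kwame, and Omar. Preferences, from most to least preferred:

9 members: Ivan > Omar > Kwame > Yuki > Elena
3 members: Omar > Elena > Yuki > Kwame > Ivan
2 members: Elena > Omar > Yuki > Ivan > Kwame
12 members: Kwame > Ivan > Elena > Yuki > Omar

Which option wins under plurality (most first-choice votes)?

First-place votes: Yuki 0, Elena 2, Ivan 9, Kwame 12, Omar 3.
Kwame has the most first-place votes.

Kwame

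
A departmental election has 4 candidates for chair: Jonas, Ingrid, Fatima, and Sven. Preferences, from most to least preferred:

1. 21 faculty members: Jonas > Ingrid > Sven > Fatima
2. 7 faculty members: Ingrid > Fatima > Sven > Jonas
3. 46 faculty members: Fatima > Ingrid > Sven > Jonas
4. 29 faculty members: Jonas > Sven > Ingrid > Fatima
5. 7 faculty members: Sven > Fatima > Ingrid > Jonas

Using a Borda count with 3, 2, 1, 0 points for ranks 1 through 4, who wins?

Ingrid

Jonas: 21·3 + 7·0 + 46·0 + 29·3 + 7·0 = 150
Ingrid: 21·2 + 7·3 + 46·2 + 29·1 + 7·1 = 191
Fatima: 21·0 + 7·2 + 46·3 + 29·0 + 7·2 = 166
Sven: 21·1 + 7·1 + 46·1 + 29·2 + 7·3 = 153
Ingrid has the highest Borda score (191).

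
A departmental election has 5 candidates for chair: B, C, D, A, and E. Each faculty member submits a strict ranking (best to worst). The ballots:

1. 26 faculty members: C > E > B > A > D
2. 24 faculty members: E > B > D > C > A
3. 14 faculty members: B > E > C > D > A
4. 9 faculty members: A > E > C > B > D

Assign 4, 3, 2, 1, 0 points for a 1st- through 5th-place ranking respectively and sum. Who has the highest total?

B: 26·2 + 24·3 + 14·4 + 9·1 = 189
C: 26·4 + 24·1 + 14·2 + 9·2 = 174
D: 26·0 + 24·2 + 14·1 + 9·0 = 62
A: 26·1 + 24·0 + 14·0 + 9·4 = 62
E: 26·3 + 24·4 + 14·3 + 9·3 = 243
E has the highest Borda score (243).

E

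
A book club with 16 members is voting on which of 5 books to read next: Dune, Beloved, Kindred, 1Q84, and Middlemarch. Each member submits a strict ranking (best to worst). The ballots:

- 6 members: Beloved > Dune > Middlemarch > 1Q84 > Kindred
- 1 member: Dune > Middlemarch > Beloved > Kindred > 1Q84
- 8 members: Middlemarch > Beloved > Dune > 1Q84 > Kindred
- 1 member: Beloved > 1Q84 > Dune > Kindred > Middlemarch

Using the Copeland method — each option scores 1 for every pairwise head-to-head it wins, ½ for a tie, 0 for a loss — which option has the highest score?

Middlemarch

Dune: beats Kindred and 1Q84; ties Middlemarch; loses to Beloved → score 2.5.
Beloved: beats Dune, Kindred, and 1Q84; loses to Middlemarch → score 3.
Kindred: loses to Dune, Beloved, 1Q84, and Middlemarch → score 0.
1Q84: beats Kindred; loses to Dune, Beloved, and Middlemarch → score 1.
Middlemarch: beats Beloved, Kindred, and 1Q84; ties Dune → score 3.5.
Middlemarch has the best pairwise record.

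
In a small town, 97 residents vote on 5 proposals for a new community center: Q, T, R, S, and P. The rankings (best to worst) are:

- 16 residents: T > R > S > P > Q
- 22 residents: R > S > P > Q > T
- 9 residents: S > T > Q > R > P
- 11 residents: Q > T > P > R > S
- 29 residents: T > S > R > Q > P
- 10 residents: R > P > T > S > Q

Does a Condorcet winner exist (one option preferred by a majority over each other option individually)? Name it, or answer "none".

T

T vs Q: 64–33 for T.
T vs R: 65–32 for T.
T vs S: 66–31 for T.
T vs P: 65–32 for T.
T beats every other option head-to-head.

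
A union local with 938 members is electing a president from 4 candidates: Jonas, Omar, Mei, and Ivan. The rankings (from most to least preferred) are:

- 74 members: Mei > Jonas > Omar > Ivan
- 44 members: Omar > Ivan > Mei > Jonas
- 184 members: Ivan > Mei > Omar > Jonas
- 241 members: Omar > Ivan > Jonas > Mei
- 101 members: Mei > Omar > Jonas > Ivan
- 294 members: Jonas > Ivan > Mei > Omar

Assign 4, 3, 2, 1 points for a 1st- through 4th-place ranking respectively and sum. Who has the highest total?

Jonas: 74·3 + 44·1 + 184·1 + 241·2 + 101·2 + 294·4 = 2310
Omar: 74·2 + 44·4 + 184·2 + 241·4 + 101·3 + 294·1 = 2253
Mei: 74·4 + 44·2 + 184·3 + 241·1 + 101·4 + 294·2 = 2169
Ivan: 74·1 + 44·3 + 184·4 + 241·3 + 101·1 + 294·3 = 2648
Ivan has the highest Borda score (2648).

Ivan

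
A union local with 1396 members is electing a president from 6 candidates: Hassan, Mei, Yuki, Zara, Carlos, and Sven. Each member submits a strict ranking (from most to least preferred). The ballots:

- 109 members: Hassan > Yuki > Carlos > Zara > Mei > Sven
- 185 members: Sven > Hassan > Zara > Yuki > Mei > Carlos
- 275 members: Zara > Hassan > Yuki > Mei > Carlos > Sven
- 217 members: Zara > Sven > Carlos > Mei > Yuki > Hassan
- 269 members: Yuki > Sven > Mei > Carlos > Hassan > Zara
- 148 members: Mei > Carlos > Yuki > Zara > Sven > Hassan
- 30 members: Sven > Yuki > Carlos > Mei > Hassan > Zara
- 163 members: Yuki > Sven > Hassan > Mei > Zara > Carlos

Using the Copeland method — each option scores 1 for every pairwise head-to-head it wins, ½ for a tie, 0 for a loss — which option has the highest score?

Hassan: beats Mei, Zara, and Carlos; loses to Yuki and Sven → score 3.
Mei: beats Carlos; loses to Hassan, Yuki, Zara, and Sven → score 1.
Yuki: beats Hassan, Mei, Zara, Carlos, and Sven → score 5.
Zara: beats Mei, Carlos, and Sven; loses to Hassan and Yuki → score 3.
Carlos: loses to Hassan, Mei, Yuki, Zara, and Sven → score 0.
Sven: beats Hassan, Mei, and Carlos; loses to Yuki and Zara → score 3.
Yuki has the best pairwise record.

Yuki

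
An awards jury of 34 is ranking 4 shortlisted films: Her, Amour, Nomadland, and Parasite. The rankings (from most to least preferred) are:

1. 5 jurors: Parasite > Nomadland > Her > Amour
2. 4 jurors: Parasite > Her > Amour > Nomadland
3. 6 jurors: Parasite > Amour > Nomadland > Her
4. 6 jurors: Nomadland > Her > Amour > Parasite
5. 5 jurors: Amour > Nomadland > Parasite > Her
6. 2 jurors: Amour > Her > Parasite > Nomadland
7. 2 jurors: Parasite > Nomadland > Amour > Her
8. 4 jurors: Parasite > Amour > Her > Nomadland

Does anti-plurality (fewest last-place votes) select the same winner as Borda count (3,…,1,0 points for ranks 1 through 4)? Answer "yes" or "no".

Anti-plurality — last-place votes: Her 13, Amour 5, Nomadland 10, Parasite 6. Winner: Amour.
Borda — scores: Her 33, Amour 53, Nomadland 48, Parasite 70. Winner: Parasite.
The two methods disagree.

no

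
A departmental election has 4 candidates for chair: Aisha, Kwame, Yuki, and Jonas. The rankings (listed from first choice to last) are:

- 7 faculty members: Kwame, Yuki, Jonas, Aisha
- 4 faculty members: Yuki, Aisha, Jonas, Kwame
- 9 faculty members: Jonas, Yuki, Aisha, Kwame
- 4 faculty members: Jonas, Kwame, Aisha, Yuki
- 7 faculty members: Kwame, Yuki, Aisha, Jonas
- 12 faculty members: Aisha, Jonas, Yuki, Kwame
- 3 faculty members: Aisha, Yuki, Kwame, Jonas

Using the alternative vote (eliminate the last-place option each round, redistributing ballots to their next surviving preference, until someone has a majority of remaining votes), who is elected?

Round 1: Aisha 15, Kwame 14, Yuki 4, Jonas 13. Eliminate Yuki.
Round 2: Aisha 19, Kwame 14, Jonas 13. Eliminate Jonas.
Round 3: Aisha 28, Kwame 18. Aisha has a majority.

Aisha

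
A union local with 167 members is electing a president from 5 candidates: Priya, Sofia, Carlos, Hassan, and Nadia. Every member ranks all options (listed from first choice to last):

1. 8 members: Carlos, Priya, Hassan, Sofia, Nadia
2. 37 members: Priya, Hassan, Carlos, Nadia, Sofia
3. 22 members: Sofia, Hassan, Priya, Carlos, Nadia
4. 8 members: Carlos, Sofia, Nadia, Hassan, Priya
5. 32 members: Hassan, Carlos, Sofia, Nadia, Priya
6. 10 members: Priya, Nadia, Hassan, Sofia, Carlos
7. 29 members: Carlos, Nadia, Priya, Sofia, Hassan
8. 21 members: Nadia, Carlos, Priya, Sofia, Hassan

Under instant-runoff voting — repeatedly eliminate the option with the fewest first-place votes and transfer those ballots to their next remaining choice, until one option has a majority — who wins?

Round 1: Priya 47, Sofia 22, Carlos 45, Hassan 32, Nadia 21. Eliminate Nadia.
Round 2: Priya 47, Sofia 22, Carlos 66, Hassan 32. Eliminate Sofia.
Round 3: Priya 47, Carlos 66, Hassan 54. Eliminate Priya.
Round 4: Carlos 66, Hassan 101. Hassan has a majority.

Hassan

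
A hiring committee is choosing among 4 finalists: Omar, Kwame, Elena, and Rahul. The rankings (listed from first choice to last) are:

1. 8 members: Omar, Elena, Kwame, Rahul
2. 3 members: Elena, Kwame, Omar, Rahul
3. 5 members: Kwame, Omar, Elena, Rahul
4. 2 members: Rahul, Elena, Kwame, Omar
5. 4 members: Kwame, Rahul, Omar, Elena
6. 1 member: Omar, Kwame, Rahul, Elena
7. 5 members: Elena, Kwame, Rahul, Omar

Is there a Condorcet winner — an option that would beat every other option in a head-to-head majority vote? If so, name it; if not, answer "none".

Checking pairwise contests:
Kwame beats Omar 19–9.
Elena beats Kwame 18–10.
Omar beats Elena 18–10.
Omar beats Rahul 17–11.
Every option loses at least one head-to-head, so there is no Condorcet winner.

none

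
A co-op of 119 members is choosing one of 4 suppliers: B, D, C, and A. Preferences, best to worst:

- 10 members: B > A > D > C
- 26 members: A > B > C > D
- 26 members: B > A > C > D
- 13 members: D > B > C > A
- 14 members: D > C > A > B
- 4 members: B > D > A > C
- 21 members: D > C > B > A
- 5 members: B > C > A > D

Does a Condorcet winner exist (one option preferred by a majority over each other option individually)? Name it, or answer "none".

B

B vs D: 71–48 for B.
B vs C: 84–35 for B.
B vs A: 79–40 for B.
B beats every other option head-to-head.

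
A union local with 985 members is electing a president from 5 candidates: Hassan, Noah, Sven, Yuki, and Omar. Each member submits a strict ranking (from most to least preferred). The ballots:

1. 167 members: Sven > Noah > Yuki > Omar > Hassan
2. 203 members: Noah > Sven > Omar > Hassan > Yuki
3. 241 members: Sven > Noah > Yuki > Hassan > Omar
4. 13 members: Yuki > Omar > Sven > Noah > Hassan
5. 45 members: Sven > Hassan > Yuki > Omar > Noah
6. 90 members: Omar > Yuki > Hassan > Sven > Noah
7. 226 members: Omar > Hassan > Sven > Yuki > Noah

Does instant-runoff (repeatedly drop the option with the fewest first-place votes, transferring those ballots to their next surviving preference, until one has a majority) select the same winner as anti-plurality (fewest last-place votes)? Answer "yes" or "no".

Instant-runoff — R1 Hassan 0, Noah 203, Sven 453, Yuki 13, Omar 316 (Hassan out); R2 Noah 203, Sven 453, Yuki 13, Omar 316 (Yuki out); R3 Noah 203, Sven 453, Omar 329 (Noah out); R4 Sven 656, Omar 329 (Sven winner). Winner: Sven.
Anti-plurality — last-place votes: Hassan 180, Noah 361, Sven 0, Yuki 203, Omar 241. Winner: Sven.
The two methods agree.

yes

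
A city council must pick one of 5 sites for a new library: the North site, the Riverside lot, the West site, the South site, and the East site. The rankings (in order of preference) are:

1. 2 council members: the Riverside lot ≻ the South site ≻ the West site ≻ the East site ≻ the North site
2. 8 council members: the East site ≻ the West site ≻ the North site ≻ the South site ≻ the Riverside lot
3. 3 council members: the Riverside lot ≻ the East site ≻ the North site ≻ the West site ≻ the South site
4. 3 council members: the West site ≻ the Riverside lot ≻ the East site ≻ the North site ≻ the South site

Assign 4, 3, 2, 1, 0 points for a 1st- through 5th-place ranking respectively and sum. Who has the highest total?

the East site

the North site: 2·0 + 8·2 + 3·2 + 3·1 = 25
the Riverside lot: 2·4 + 8·0 + 3·4 + 3·3 = 29
the West site: 2·2 + 8·3 + 3·1 + 3·4 = 43
the South site: 2·3 + 8·1 + 3·0 + 3·0 = 14
the East site: 2·1 + 8·4 + 3·3 + 3·2 = 49
the East site has the highest Borda score (49).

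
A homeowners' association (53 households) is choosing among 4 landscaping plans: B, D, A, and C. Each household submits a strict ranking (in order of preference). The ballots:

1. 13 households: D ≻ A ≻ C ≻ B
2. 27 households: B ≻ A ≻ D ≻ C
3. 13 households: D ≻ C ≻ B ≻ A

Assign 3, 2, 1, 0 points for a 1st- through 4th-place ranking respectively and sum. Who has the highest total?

D

B: 13·0 + 27·3 + 13·1 = 94
D: 13·3 + 27·1 + 13·3 = 105
A: 13·2 + 27·2 + 13·0 = 80
C: 13·1 + 27·0 + 13·2 = 39
D has the highest Borda score (105).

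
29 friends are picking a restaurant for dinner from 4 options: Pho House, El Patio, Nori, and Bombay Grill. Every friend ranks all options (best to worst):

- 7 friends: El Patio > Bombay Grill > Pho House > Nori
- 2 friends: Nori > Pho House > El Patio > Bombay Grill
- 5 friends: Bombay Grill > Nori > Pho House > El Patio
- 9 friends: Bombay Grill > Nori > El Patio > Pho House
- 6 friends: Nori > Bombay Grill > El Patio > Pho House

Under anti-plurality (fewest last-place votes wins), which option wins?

Bombay Grill

Last-place votes: Pho House 15, El Patio 5, Nori 7, Bombay Grill 2.
Bombay Grill is ranked last by the fewest voters, so Bombay Grill wins.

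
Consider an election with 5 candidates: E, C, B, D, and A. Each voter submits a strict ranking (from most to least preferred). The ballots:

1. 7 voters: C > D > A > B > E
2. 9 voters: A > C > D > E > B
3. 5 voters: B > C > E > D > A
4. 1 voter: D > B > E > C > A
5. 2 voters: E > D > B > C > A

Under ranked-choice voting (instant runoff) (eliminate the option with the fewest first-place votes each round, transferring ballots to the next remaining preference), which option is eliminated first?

Round 1: E 2, C 7, B 5, D 1, A 9. Eliminate D.

D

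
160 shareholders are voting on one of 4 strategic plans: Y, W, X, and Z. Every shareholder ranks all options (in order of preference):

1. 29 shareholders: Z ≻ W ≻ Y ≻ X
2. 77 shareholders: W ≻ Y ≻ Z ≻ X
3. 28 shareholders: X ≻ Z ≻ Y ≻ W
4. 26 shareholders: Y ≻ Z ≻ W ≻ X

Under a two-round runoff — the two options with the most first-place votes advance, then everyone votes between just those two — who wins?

Z

Round 1 first-place votes: Y 26, W 77, X 28, Z 29.
W and Z advance.
Runoff: W is preferred to Z by 77 voters; Z by 83.
Z wins the runoff.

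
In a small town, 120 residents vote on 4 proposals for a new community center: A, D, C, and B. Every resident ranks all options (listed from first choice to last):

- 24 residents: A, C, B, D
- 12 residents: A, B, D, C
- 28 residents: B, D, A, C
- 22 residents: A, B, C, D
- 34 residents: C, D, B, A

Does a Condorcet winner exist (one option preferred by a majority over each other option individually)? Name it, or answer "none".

B

B vs A: 62–58 for B.
B vs D: 86–34 for B.
B vs C: 62–58 for B.
B beats every other option head-to-head.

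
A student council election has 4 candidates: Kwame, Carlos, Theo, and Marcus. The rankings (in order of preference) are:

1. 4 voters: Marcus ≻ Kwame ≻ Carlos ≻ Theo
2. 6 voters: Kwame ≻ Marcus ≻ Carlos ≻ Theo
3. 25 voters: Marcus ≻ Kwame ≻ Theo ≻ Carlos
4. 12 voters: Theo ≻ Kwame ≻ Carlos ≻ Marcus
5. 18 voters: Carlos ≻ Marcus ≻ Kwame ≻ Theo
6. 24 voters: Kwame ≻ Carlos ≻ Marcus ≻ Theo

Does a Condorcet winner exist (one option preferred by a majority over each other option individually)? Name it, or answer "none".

Checking pairwise contests:
Marcus beats Kwame 47–42.
Kwame beats Carlos 71–18.
Kwame beats Theo 77–12.
Carlos beats Marcus 54–35.
Every option loses at least one head-to-head, so there is no Condorcet winner.

none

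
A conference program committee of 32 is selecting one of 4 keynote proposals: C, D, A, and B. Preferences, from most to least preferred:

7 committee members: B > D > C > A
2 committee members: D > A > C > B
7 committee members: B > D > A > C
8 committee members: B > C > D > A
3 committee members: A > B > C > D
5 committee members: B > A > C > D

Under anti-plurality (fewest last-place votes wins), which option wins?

B

Last-place votes: C 7, D 8, A 15, B 2.
B is ranked last by the fewest voters, so B wins.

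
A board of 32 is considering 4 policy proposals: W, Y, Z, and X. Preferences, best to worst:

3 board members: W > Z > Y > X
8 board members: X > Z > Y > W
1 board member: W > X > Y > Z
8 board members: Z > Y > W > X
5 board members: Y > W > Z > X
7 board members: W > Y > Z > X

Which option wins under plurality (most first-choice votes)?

W

First-place votes: W 11, Y 5, Z 8, X 8.
W has the most first-place votes.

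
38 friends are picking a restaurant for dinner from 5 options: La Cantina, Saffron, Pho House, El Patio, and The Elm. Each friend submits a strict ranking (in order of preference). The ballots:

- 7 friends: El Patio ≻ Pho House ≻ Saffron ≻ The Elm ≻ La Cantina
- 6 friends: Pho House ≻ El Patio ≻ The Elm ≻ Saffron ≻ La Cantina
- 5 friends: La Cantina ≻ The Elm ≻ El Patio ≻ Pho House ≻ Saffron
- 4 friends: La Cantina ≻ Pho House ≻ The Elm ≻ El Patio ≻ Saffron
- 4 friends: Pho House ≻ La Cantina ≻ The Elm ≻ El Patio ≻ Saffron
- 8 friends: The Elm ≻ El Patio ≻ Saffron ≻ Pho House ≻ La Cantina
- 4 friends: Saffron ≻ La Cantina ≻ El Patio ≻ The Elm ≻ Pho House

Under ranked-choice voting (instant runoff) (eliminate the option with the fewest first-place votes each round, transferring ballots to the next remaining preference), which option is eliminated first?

Saffron

Round 1: La Cantina 9, Saffron 4, Pho House 10, El Patio 7, The Elm 8. Eliminate Saffron.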